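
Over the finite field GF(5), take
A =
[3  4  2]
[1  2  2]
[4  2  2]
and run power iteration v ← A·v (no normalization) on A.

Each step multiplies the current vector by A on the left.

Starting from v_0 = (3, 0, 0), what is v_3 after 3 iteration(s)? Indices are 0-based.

v_0 = (3, 0, 0).
v_1 = A·v_0 = (4, 3, 2).
v_2 = A·v_1 = (3, 4, 1).
v_3 = A·v_2 = (2, 3, 2).

v_3 = (2, 3, 2)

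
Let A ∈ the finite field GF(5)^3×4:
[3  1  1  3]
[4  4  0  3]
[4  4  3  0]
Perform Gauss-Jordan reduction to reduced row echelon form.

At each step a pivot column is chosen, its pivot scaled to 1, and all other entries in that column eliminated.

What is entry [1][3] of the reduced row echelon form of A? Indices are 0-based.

M[1][3] = 1

pivot(0,0)=3: scale R0 → (1, 2, 2, 1)
  clear (1,0): R1 −= (4)R0 → (0, 1, 2, 4)
  clear (2,0): R2 −= (4)R0 → (0, 1, 0, 1)
pivot(1,1)=1: scale R1 → (0, 1, 2, 4)
  clear (0,1): R0 −= (2)R1 → (1, 0, 3, 3)
  clear (2,1): R2 −= (1)R1 → (0, 0, 3, 2)
pivot(2,2)=3: scale R2 → (0, 0, 1, 4)
  clear (0,2): R0 −= (3)R2 → (1, 0, 0, 1)
  clear (1,2): R1 −= (2)R2 → (0, 1, 0, 1)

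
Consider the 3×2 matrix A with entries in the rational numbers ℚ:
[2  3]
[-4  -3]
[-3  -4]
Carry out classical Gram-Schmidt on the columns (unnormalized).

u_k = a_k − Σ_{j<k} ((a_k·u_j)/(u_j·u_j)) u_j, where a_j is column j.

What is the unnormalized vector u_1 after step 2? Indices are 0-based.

Step 1: u_0 = a_0 = (2, -4, -3).
Step 2: u_1 = a_1 − (30/29)·u_0 = (27/29, 33/29, -26/29).

u_1 = (27/29, 33/29, -26/29)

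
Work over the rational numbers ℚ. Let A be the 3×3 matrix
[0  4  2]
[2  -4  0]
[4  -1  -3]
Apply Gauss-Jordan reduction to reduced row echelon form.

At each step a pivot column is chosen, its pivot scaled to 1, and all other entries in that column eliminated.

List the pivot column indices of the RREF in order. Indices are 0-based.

step 1: exchange rows 0,1
step 1: normalize row 0 (÷2) = (1, -2, 0)
  row 2: subtract 4×row0 = (0, 7, -3)
step 2: normalize row 1 (÷4) = (0, 1, 1/2)
  row 0: subtract -2×row1 = (1, 0, 1)
  row 2: subtract 7×row1 = (0, 0, -13/2)
step 3: normalize row 2 (÷-13/2) = (0, 0, 1)
  row 0: subtract 1×row2 = (1, 0, 0)
  row 1: subtract 1/2×row2 = (0, 1, 0)

pivot columns: 0, 1, 2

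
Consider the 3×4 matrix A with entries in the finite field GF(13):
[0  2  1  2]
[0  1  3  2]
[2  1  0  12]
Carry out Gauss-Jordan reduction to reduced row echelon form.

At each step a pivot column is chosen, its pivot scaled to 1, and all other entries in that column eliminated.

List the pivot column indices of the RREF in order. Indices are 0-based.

pivot columns: 0, 1, 2

pivot(0,0): swap R0↔R2
pivot(0,0)=2: scale R0 → (1, 7, 0, 6)
pivot(1,1)=1: scale R1 → (0, 1, 3, 2)
  clear (0,1): R0 −= (7)R1 → (1, 0, 5, 5)
  clear (2,1): R2 −= (2)R1 → (0, 0, 8, 11)
pivot(2,2)=8: scale R2 → (0, 0, 1, 3)
  clear (0,2): R0 −= (5)R2 → (1, 0, 0, 3)
  clear (1,2): R1 −= (3)R2 → (0, 1, 0, 6)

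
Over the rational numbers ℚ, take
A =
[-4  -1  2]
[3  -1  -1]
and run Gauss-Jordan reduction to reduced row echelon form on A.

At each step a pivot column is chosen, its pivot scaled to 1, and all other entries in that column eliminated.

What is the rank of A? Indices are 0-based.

step 1: normalize row 0 (÷-4) = (1, 1/4, -1/2)
  row 1: subtract 3×row0 = (0, -7/4, 1/2)
step 2: normalize row 1 (÷-7/4) = (0, 1, -2/7)
  row 0: subtract 1/4×row1 = (1, 0, -3/7)

rank = 2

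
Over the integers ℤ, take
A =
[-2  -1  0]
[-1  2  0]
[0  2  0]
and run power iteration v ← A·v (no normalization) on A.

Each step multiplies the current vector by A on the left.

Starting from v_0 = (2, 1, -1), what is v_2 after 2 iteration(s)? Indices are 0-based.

v_0 = (2, 1, -1).
v_1 = A·v_0 = (-5, 0, 2).
v_2 = A·v_1 = (10, 5, 0).

v_2 = (10, 5, 0)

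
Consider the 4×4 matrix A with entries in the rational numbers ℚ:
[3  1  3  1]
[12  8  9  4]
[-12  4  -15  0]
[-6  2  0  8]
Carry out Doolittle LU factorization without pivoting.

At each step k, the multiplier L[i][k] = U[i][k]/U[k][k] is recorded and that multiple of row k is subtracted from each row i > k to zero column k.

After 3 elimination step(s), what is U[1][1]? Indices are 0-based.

U[1][1] = 4

k=0: U[0][0]=3
  eliminate (1,0): mult=4, new row 1: (0, 4, -3, 0); set L[1][0]=4
  eliminate (2,0): mult=-4, new row 2: (0, 8, -3, 4); set L[2][0]=-4
  eliminate (3,0): mult=-2, new row 3: (0, 4, 6, 10); set L[3][0]=-2
k=1: U[1][1]=4
  eliminate (2,1): mult=2, new row 2: (0, 0, 3, 4); set L[2][1]=2
  eliminate (3,1): mult=1, new row 3: (0, 0, 9, 10); set L[3][1]=1
k=2: U[2][2]=3
  eliminate (3,2): mult=3, new row 3: (0, 0, 0, -2); set L[3][2]=3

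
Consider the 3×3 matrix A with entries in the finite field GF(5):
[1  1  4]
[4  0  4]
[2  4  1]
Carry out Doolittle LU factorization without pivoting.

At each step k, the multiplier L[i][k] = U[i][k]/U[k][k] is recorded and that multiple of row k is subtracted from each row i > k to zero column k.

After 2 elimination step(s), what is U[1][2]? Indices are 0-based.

[col 0] pivot 1
  R1 -= 4*R0 → (0, 1, 3)  (L[1][0] := 4)
  R2 -= 2*R0 → (0, 2, 3)  (L[2][0] := 2)
[col 1] pivot 1
  R2 -= 2*R1 → (0, 0, 2)  (L[2][1] := 2)

U[1][2] = 3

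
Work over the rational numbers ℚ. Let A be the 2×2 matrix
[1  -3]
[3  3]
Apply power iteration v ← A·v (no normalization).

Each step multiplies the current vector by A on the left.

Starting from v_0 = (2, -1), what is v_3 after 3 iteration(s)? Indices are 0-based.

v_0 = (2, -1).
v_1 = A·v_0 = (5, 3).
v_2 = A·v_1 = (-4, 24).
v_3 = A·v_2 = (-76, 60).

v_3 = (-76, 60)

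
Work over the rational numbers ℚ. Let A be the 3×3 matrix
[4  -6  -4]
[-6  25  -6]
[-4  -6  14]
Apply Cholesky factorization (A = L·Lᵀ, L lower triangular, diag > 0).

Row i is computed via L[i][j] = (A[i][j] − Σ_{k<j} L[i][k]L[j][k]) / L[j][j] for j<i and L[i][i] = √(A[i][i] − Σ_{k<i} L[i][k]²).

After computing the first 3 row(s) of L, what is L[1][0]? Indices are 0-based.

Step 1: L[0][0] = √(4) = 2.
  L[1][0] = (-6) / L[0][0] = -3.
Step 2: L[1][1] = √(16) = 4.
  L[2][0] = (-4) / L[0][0] = -2.
  L[2][1] = (-12) / L[1][1] = -3.
Step 3: L[2][2] = √(1) = 1.

L[1][0] = -3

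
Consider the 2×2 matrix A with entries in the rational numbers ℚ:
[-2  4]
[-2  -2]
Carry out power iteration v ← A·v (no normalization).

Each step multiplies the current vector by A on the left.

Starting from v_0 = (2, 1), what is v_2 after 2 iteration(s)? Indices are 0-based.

v_0 = (2, 1).
v_1 = A·v_0 = (0, -6).
v_2 = A·v_1 = (-24, 12).

v_2 = (-24, 12)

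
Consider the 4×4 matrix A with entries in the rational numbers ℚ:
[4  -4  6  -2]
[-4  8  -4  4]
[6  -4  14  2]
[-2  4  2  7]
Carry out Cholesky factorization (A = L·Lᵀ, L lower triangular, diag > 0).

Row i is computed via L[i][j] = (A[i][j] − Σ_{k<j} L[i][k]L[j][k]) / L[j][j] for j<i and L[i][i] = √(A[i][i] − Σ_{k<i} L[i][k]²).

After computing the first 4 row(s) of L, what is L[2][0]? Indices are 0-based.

Step 1: L[0][0] = √(4) = 2.
  L[1][0] = (-4) / L[0][0] = -2.
Step 2: L[1][1] = √(4) = 2.
  L[2][0] = (6) / L[0][0] = 3.
  L[2][1] = (2) / L[1][1] = 1.
Step 3: L[2][2] = √(4) = 2.
  L[3][0] = (-2) / L[0][0] = -1.
  L[3][1] = (2) / L[1][1] = 1.
  L[3][2] = (4) / L[2][2] = 2.
Step 4: L[3][3] = √(1) = 1.

L[2][0] = 3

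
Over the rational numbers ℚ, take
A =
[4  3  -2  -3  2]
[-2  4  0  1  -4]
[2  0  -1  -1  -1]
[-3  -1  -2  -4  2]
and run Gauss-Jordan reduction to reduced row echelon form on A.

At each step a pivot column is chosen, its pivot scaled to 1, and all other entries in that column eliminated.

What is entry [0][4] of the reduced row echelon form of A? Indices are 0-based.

pivot(0,0)=4: scale R0 → (1, 3/4, -1/2, -3/4, 1/2)
  clear (1,0): R1 −= (-2)R0 → (0, 11/2, -1, -1/2, -3)
  clear (2,0): R2 −= (2)R0 → (0, -3/2, 0, 1/2, -2)
  clear (3,0): R3 −= (-3)R0 → (0, 5/4, -7/2, -25/4, 7/2)
pivot(1,1)=11/2: scale R1 → (0, 1, -2/11, -1/11, -6/11)
  clear (0,1): R0 −= (3/4)R1 → (1, 0, -4/11, -15/22, 10/11)
  clear (2,1): R2 −= (-3/2)R1 → (0, 0, -3/11, 4/11, -31/11)
  clear (3,1): R3 −= (5/4)R1 → (0, 0, -36/11, -135/22, 46/11)
pivot(2,2)=-3/11: scale R2 → (0, 0, 1, -4/3, 31/3)
  clear (0,2): R0 −= (-4/11)R2 → (1, 0, 0, -7/6, 14/3)
  clear (1,2): R1 −= (-2/11)R2 → (0, 1, 0, -1/3, 4/3)
  clear (3,2): R3 −= (-36/11)R2 → (0, 0, 0, -21/2, 38)
pivot(3,3)=-21/2: scale R3 → (0, 0, 0, 1, -76/21)
  clear (0,3): R0 −= (-7/6)R3 → (1, 0, 0, 0, 4/9)
  clear (1,3): R1 −= (-1/3)R3 → (0, 1, 0, 0, 8/63)
  clear (2,3): R2 −= (-4/3)R3 → (0, 0, 1, 0, 347/63)

M[0][4] = 4/9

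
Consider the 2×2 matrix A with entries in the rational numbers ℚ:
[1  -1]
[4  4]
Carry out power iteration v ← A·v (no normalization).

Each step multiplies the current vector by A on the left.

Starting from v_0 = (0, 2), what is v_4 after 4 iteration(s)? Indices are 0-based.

v_4 = (-90, 88)

v_0 = (0, 2).
v_1 = A·v_0 = (-2, 8).
v_2 = A·v_1 = (-10, 24).
v_3 = A·v_2 = (-34, 56).
v_4 = A·v_3 = (-90, 88).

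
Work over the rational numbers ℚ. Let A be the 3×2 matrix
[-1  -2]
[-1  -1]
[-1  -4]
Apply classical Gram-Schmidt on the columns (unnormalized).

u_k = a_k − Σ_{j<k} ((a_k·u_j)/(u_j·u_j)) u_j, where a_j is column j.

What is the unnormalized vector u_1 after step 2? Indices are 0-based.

Step 1: u_0 = a_0 = (-1, -1, -1).
Step 2: u_1 = a_1 − (7/3)·u_0 = (1/3, 4/3, -5/3).

u_1 = (1/3, 4/3, -5/3)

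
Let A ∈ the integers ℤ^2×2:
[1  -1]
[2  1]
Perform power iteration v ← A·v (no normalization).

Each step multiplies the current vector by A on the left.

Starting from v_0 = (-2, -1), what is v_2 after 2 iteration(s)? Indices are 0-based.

v_2 = (4, -7)

v_0 = (-2, -1).
v_1 = A·v_0 = (-1, -5).
v_2 = A·v_1 = (4, -7).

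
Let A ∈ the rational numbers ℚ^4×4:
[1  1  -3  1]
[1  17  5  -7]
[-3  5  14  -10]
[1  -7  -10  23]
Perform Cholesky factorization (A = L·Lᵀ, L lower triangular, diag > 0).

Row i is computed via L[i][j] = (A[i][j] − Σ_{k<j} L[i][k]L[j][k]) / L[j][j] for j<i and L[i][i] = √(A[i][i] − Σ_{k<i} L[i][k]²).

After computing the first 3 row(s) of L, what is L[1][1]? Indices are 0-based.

L[1][1] = 4

Step 1: L[0][0] = √(1) = 1.
  L[1][0] = (1) / L[0][0] = 1.
Step 2: L[1][1] = √(16) = 4.
  L[2][0] = (-3) / L[0][0] = -3.
  L[2][1] = (8) / L[1][1] = 2.
Step 3: L[2][2] = √(1) = 1.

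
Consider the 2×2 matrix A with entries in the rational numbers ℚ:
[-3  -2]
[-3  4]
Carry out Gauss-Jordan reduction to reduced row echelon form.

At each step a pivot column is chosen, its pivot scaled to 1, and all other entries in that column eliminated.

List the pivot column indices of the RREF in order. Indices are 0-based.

pivot(0,0)=-3: scale R0 → (1, 2/3)
  clear (1,0): R1 −= (-3)R0 → (0, 6)
pivot(1,1)=6: scale R1 → (0, 1)
  clear (0,1): R0 −= (2/3)R1 → (1, 0)

pivot columns: 0, 1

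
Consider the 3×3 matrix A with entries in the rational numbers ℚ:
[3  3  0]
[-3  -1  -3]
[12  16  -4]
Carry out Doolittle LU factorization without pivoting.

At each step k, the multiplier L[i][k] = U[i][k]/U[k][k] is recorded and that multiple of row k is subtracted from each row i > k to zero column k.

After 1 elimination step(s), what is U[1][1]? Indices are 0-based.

U[1][1] = 2

Step 1: pivot at (0,0) is 3.
  row1 ← row1 − (-1)·row0  ⇒  L[1][0]=-1, U row1=(0, 2, -3)
  row2 ← row2 − (4)·row0  ⇒  L[2][0]=4, U row2=(0, 4, -4)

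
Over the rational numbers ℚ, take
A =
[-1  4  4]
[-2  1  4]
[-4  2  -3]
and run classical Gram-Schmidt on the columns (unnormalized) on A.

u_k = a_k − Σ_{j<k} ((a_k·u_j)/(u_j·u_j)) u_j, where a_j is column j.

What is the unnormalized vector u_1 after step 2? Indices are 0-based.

Step 1: u_0 = a_0 = (-1, -2, -4).
Step 2: u_1 = a_1 − (-2/3)·u_0 = (10/3, -1/3, -2/3).

u_1 = (10/3, -1/3, -2/3)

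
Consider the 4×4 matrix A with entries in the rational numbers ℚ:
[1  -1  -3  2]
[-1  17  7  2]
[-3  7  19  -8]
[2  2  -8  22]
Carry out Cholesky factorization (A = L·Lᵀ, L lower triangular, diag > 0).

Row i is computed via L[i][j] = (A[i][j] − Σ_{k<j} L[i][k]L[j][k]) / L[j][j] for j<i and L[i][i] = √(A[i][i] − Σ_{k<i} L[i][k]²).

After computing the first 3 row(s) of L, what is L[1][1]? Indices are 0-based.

Step 1: L[0][0] = √(1) = 1.
  L[1][0] = (-1) / L[0][0] = -1.
Step 2: L[1][1] = √(16) = 4.
  L[2][0] = (-3) / L[0][0] = -3.
  L[2][1] = (4) / L[1][1] = 1.
Step 3: L[2][2] = √(9) = 3.

L[1][1] = 4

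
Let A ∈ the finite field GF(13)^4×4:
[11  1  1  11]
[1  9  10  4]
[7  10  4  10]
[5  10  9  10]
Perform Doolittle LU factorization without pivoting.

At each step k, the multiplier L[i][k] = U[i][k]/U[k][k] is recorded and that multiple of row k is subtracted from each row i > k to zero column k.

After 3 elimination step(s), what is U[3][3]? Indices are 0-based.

Step 1: pivot at (0,0) is 11.
  row1 ← row1 − (6)·row0  ⇒  L[1][0]=6, U row1=(0, 3, 4, 3)
  row2 ← row2 − (3)·row0  ⇒  L[2][0]=3, U row2=(0, 7, 1, 3)
  row3 ← row3 − (4)·row0  ⇒  L[3][0]=4, U row3=(0, 6, 5, 5)
Step 2: pivot at (1,1) is 3.
  row2 ← row2 − (11)·row1  ⇒  L[2][1]=11, U row2=(0, 0, 9, 9)
  row3 ← row3 − (2)·row1  ⇒  L[3][1]=2, U row3=(0, 0, 10, 12)
Step 3: pivot at (2,2) is 9.
  row3 ← row3 − (4)·row2  ⇒  L[3][2]=4, U row3=(0, 0, 0, 2)

U[3][3] = 2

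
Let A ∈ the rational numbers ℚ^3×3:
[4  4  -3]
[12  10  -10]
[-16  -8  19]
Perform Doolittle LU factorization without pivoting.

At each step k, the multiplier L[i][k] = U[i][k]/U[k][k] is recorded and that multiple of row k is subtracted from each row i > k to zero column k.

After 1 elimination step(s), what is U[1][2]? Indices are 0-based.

U[1][2] = -1

k=0: U[0][0]=4
  eliminate (1,0): mult=3, new row 1: (0, -2, -1); set L[1][0]=3
  eliminate (2,0): mult=-4, new row 2: (0, 8, 7); set L[2][0]=-4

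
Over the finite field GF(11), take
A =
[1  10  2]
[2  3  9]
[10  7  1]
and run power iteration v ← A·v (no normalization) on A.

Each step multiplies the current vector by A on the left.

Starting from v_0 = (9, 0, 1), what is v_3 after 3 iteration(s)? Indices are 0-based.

v_3 = (2, 8, 1)

v_0 = (9, 0, 1).
v_1 = A·v_0 = (0, 5, 3).
v_2 = A·v_1 = (1, 9, 5).
v_3 = A·v_2 = (2, 8, 1).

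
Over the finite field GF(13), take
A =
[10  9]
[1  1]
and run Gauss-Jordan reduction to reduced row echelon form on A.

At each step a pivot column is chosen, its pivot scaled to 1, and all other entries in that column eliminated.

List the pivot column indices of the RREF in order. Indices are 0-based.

pivot columns: 0, 1

pivot(0,0)=10: scale R0 → (1, 10)
  clear (1,0): R1 −= (1)R0 → (0, 4)
pivot(1,1)=4: scale R1 → (0, 1)
  clear (0,1): R0 −= (10)R1 → (1, 0)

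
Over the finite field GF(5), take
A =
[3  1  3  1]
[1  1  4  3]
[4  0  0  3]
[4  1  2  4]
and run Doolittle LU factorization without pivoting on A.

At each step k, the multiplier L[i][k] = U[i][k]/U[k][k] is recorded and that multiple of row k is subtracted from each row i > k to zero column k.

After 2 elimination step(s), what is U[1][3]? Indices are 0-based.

[col 0] pivot 3
  R1 -= 2*R0 → (0, 4, 3, 1)  (L[1][0] := 2)
  R2 -= 3*R0 → (0, 2, 1, 0)  (L[2][0] := 3)
  R3 -= 3*R0 → (0, 3, 3, 1)  (L[3][0] := 3)
[col 1] pivot 4
  R2 -= 3*R1 → (0, 0, 2, 2)  (L[2][1] := 3)
  R3 -= 2*R1 → (0, 0, 2, 4)  (L[3][1] := 2)

U[1][3] = 1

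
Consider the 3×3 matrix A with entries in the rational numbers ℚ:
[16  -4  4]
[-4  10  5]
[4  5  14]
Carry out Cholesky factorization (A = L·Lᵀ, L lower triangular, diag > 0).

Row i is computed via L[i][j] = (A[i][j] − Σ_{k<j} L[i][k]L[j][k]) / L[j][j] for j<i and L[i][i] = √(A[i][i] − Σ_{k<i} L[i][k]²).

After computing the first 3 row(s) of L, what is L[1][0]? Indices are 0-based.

Step 1: L[0][0] = √(16) = 4.
  L[1][0] = (-4) / L[0][0] = -1.
Step 2: L[1][1] = √(9) = 3.
  L[2][0] = (4) / L[0][0] = 1.
  L[2][1] = (6) / L[1][1] = 2.
Step 3: L[2][2] = √(9) = 3.

L[1][0] = -1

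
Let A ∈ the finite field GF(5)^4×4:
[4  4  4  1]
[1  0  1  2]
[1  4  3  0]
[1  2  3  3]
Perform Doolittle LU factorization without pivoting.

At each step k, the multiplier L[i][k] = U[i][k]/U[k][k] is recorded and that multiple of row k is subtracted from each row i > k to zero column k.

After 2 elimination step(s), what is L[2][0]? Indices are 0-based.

Step 1: pivot at (0,0) is 4.
  row1 ← row1 − (4)·row0  ⇒  L[1][0]=4, U row1=(0, 4, 0, 3)
  row2 ← row2 − (4)·row0  ⇒  L[2][0]=4, U row2=(0, 3, 2, 1)
  row3 ← row3 − (4)·row0  ⇒  L[3][0]=4, U row3=(0, 1, 2, 4)
Step 2: pivot at (1,1) is 4.
  row2 ← row2 − (2)·row1  ⇒  L[2][1]=2, U row2=(0, 0, 2, 0)
  row3 ← row3 − (4)·row1  ⇒  L[3][1]=4, U row3=(0, 0, 2, 2)

L[2][0] = 4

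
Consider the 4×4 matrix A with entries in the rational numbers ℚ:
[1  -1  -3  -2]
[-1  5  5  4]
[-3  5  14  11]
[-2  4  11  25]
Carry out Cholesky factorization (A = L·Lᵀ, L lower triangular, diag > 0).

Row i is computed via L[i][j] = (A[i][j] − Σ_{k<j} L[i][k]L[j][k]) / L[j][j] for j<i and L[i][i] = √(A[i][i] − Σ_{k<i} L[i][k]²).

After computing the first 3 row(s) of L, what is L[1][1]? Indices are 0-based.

L[1][1] = 2

Step 1: L[0][0] = √(1) = 1.
  L[1][0] = (-1) / L[0][0] = -1.
Step 2: L[1][1] = √(4) = 2.
  L[2][0] = (-3) / L[0][0] = -3.
  L[2][1] = (2) / L[1][1] = 1.
Step 3: L[2][2] = √(4) = 2.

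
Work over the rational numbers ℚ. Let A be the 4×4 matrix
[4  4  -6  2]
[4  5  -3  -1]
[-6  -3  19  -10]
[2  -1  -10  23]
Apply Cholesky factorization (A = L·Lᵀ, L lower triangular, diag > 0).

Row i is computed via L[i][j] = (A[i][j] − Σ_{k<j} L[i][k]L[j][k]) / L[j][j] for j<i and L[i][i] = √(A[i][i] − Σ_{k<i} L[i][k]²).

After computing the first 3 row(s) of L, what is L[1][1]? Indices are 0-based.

L[1][1] = 1

Step 1: L[0][0] = √(4) = 2.
  L[1][0] = (4) / L[0][0] = 2.
Step 2: L[1][1] = √(1) = 1.
  L[2][0] = (-6) / L[0][0] = -3.
  L[2][1] = (3) / L[1][1] = 3.
Step 3: L[2][2] = √(1) = 1.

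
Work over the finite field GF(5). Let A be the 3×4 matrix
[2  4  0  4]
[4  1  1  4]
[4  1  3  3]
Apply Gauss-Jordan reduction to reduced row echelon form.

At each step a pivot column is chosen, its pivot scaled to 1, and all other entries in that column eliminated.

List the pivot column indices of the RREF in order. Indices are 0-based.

step 1: normalize row 0 (÷2) = (1, 2, 0, 2)
  row 1: subtract 4×row0 = (0, 3, 1, 1)
  row 2: subtract 4×row0 = (0, 3, 3, 0)
step 2: normalize row 1 (÷3) = (0, 1, 2, 2)
  row 0: subtract 2×row1 = (1, 0, 1, 3)
  row 2: subtract 3×row1 = (0, 0, 2, 4)
step 3: normalize row 2 (÷2) = (0, 0, 1, 2)
  row 0: subtract 1×row2 = (1, 0, 0, 1)
  row 1: subtract 2×row2 = (0, 1, 0, 3)

pivot columns: 0, 1, 2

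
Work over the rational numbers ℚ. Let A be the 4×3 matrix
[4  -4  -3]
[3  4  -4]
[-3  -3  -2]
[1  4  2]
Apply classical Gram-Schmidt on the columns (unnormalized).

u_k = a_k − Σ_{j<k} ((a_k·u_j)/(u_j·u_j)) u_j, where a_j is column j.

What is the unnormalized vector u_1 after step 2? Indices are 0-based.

Step 1: u_0 = a_0 = (4, 3, -3, 1).
Step 2: u_1 = a_1 − (9/35)·u_0 = (-176/35, 113/35, -78/35, 131/35).

u_1 = (-176/35, 113/35, -78/35, 131/35)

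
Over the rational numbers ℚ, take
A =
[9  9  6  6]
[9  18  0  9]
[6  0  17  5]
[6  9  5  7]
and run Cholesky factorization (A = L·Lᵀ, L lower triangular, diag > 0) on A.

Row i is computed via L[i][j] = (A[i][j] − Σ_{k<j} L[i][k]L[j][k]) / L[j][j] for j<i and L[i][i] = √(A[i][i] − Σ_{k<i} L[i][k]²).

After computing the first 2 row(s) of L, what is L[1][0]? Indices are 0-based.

L[1][0] = 3

Step 1: L[0][0] = √(9) = 3.
  L[1][0] = (9) / L[0][0] = 3.
Step 2: L[1][1] = √(9) = 3.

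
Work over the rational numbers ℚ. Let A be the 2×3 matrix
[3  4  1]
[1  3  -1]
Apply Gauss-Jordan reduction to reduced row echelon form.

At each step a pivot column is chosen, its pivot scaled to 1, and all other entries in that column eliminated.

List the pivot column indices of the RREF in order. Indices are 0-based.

pivot(0,0)=3: scale R0 → (1, 4/3, 1/3)
  clear (1,0): R1 −= (1)R0 → (0, 5/3, -4/3)
pivot(1,1)=5/3: scale R1 → (0, 1, -4/5)
  clear (0,1): R0 −= (4/3)R1 → (1, 0, 7/5)

pivot columns: 0, 1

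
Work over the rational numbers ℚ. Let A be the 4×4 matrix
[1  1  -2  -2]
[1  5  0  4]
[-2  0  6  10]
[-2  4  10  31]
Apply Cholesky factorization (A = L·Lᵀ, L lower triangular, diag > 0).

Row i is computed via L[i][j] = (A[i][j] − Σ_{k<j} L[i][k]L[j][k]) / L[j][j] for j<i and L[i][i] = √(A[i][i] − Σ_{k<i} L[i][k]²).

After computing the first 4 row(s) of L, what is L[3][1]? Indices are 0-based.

Step 1: L[0][0] = √(1) = 1.
  L[1][0] = (1) / L[0][0] = 1.
Step 2: L[1][1] = √(4) = 2.
  L[2][0] = (-2) / L[0][0] = -2.
  L[2][1] = (2) / L[1][1] = 1.
Step 3: L[2][2] = √(1) = 1.
  L[3][0] = (-2) / L[0][0] = -2.
  L[3][1] = (6) / L[1][1] = 3.
  L[3][2] = (3) / L[2][2] = 3.
Step 4: L[3][3] = √(9) = 3.

L[3][1] = 3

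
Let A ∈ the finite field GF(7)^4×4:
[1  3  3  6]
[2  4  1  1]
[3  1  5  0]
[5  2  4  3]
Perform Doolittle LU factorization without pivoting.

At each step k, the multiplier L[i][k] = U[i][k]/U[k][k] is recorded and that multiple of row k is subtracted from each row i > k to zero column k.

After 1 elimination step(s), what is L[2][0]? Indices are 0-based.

L[2][0] = 3

[col 0] pivot 1
  R1 -= 2*R0 → (0, 5, 2, 3)  (L[1][0] := 2)
  R2 -= 3*R0 → (0, 6, 3, 3)  (L[2][0] := 3)
  R3 -= 5*R0 → (0, 1, 3, 1)  (L[3][0] := 5)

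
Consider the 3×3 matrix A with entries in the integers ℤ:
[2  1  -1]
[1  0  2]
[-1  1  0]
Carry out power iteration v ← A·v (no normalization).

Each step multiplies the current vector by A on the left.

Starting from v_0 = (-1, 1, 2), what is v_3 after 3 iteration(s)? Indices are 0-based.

v_0 = (-1, 1, 2).
v_1 = A·v_0 = (-3, 3, 2).
v_2 = A·v_1 = (-5, 1, 6).
v_3 = A·v_2 = (-15, 7, 6).

v_3 = (-15, 7, 6)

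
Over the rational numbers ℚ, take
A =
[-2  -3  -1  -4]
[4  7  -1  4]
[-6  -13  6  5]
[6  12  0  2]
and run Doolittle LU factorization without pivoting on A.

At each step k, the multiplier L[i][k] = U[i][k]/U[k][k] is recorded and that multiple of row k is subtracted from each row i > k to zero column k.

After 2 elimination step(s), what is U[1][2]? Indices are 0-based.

k=0: U[0][0]=-2
  eliminate (1,0): mult=-2, new row 1: (0, 1, -3, -4); set L[1][0]=-2
  eliminate (2,0): mult=3, new row 2: (0, -4, 9, 17); set L[2][0]=3
  eliminate (3,0): mult=-3, new row 3: (0, 3, -3, -10); set L[3][0]=-3
k=1: U[1][1]=1
  eliminate (2,1): mult=-4, new row 2: (0, 0, -3, 1); set L[2][1]=-4
  eliminate (3,1): mult=3, new row 3: (0, 0, 6, 2); set L[3][1]=3

U[1][2] = -3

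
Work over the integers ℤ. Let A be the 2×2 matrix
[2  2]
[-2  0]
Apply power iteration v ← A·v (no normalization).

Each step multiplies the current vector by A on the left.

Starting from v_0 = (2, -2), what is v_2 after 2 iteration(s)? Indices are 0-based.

v_0 = (2, -2).
v_1 = A·v_0 = (0, -4).
v_2 = A·v_1 = (-8, 0).

v_2 = (-8, 0)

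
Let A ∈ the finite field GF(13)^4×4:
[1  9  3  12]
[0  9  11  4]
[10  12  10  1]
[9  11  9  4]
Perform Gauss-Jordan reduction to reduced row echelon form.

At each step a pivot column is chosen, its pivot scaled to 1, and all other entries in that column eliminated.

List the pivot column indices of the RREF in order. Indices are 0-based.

pivot columns: 0, 1, 2, 3

pivot(0,0)=1: scale R0 → (1, 9, 3, 12)
  clear (2,0): R2 −= (10)R0 → (0, 0, 6, 11)
  clear (3,0): R3 −= (9)R0 → (0, 8, 8, 0)
pivot(1,1)=9: scale R1 → (0, 1, 7, 12)
  clear (0,1): R0 −= (9)R1 → (1, 0, 5, 8)
  clear (3,1): R3 −= (8)R1 → (0, 0, 4, 8)
pivot(2,2)=6: scale R2 → (0, 0, 1, 4)
  clear (0,2): R0 −= (5)R2 → (1, 0, 0, 1)
  clear (1,2): R1 −= (7)R2 → (0, 1, 0, 10)
  clear (3,2): R3 −= (4)R2 → (0, 0, 0, 5)
pivot(3,3)=5: scale R3 → (0, 0, 0, 1)
  clear (0,3): R0 −= (1)R3 → (1, 0, 0, 0)
  clear (1,3): R1 −= (10)R3 → (0, 1, 0, 0)
  clear (2,3): R2 −= (4)R3 → (0, 0, 1, 0)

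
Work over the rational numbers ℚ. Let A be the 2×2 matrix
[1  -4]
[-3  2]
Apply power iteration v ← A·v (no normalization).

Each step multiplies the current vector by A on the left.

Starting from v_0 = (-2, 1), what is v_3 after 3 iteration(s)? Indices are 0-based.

v_0 = (-2, 1).
v_1 = A·v_0 = (-6, 8).
v_2 = A·v_1 = (-38, 34).
v_3 = A·v_2 = (-174, 182).

v_3 = (-174, 182)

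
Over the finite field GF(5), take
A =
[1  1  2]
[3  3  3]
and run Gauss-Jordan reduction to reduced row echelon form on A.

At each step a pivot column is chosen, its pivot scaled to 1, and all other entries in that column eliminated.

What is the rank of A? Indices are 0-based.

step 1: normalize row 0 (÷1) = (1, 1, 2)
  row 1: subtract 3×row0 = (0, 0, 2)
skip col 1 (zero from row 1)
step 2: normalize row 1 (÷2) = (0, 0, 1)
  row 0: subtract 2×row1 = (1, 1, 0)

rank = 2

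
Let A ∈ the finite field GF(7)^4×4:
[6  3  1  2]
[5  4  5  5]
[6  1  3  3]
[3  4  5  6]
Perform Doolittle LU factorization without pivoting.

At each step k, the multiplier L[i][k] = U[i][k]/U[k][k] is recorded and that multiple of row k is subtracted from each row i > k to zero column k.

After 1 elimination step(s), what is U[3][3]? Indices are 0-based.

U[3][3] = 5

Step 1: pivot at (0,0) is 6.
  row1 ← row1 − (2)·row0  ⇒  L[1][0]=2, U row1=(0, 5, 3, 1)
  row2 ← row2 − (1)·row0  ⇒  L[2][0]=1, U row2=(0, 5, 2, 1)
  row3 ← row3 − (4)·row0  ⇒  L[3][0]=4, U row3=(0, 6, 1, 5)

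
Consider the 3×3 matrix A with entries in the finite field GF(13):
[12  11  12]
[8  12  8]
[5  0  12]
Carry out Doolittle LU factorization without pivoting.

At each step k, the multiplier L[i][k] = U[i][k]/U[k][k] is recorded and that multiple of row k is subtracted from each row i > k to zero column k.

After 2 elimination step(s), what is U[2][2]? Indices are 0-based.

U[2][2] = 7

Step 1: pivot at (0,0) is 12.
  row1 ← row1 − (5)·row0  ⇒  L[1][0]=5, U row1=(0, 9, 0)
  row2 ← row2 − (8)·row0  ⇒  L[2][0]=8, U row2=(0, 3, 7)
Step 2: pivot at (1,1) is 9.
  row2 ← row2 − (9)·row1  ⇒  L[2][1]=9, U row2=(0, 0, 7)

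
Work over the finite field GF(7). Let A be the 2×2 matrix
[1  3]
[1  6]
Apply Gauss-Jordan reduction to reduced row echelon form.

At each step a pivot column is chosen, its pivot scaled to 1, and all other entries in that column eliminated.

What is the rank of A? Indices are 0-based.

[1] R0 /= 1  ⇒  (1, 3)
     R1 -= 1·R0  ⇒  (0, 3)
[2] R1 /= 3  ⇒  (0, 1)
     R0 -= 3·R1  ⇒  (1, 0)

rank = 2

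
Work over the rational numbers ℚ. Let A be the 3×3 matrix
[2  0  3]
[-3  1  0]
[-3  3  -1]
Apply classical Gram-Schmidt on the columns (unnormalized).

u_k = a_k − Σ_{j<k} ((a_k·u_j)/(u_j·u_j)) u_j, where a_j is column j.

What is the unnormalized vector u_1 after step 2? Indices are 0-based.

u_1 = (12/11, -7/11, 15/11)

Step 1: u_0 = a_0 = (2, -3, -3).
Step 2: u_1 = a_1 − (-6/11)·u_0 = (12/11, -7/11, 15/11).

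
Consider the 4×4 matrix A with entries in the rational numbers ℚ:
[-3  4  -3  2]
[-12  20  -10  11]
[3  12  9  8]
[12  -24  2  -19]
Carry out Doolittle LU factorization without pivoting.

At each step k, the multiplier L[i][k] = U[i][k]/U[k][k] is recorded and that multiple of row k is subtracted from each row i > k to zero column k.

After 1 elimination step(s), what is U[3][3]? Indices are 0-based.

k=0: U[0][0]=-3
  eliminate (1,0): mult=4, new row 1: (0, 4, 2, 3); set L[1][0]=4
  eliminate (2,0): mult=-1, new row 2: (0, 16, 6, 10); set L[2][0]=-1
  eliminate (3,0): mult=-4, new row 3: (0, -8, -10, -11); set L[3][0]=-4

U[3][3] = -11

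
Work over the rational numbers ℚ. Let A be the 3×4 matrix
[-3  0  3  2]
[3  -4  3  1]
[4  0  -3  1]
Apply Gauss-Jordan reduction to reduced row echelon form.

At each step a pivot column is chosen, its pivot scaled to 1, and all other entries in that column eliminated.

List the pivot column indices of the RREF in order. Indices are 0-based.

pivot columns: 0, 1, 2

step 1: normalize row 0 (÷-3) = (1, 0, -1, -2/3)
  row 1: subtract 3×row0 = (0, -4, 6, 3)
  row 2: subtract 4×row0 = (0, 0, 1, 11/3)
step 2: normalize row 1 (÷-4) = (0, 1, -3/2, -3/4)
step 3: normalize row 2 (÷1) = (0, 0, 1, 11/3)
  row 0: subtract -1×row2 = (1, 0, 0, 3)
  row 1: subtract -3/2×row2 = (0, 1, 0, 19/4)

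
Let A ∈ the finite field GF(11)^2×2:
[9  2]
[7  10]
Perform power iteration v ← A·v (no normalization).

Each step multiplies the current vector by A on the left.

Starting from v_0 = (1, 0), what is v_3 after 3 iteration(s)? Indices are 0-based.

v_0 = (1, 0).
v_1 = A·v_0 = (9, 7).
v_2 = A·v_1 = (7, 1).
v_3 = A·v_2 = (10, 4).

v_3 = (10, 4)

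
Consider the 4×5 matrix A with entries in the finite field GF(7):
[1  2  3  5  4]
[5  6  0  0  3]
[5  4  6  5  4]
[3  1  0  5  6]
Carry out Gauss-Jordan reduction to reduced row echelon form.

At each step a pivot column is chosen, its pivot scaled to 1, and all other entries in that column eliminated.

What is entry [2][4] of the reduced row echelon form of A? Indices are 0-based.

step 1: normalize row 0 (÷1) = (1, 2, 3, 5, 4)
  row 1: subtract 5×row0 = (0, 3, 6, 3, 4)
  row 2: subtract 5×row0 = (0, 1, 5, 1, 5)
  row 3: subtract 3×row0 = (0, 2, 5, 4, 1)
step 2: normalize row 1 (÷3) = (0, 1, 2, 1, 6)
  row 0: subtract 2×row1 = (1, 0, 6, 3, 6)
  row 2: subtract 1×row1 = (0, 0, 3, 0, 6)
  row 3: subtract 2×row1 = (0, 0, 1, 2, 3)
step 3: normalize row 2 (÷3) = (0, 0, 1, 0, 2)
  row 0: subtract 6×row2 = (1, 0, 0, 3, 1)
  row 1: subtract 2×row2 = (0, 1, 0, 1, 2)
  row 3: subtract 1×row2 = (0, 0, 0, 2, 1)
step 4: normalize row 3 (÷2) = (0, 0, 0, 1, 4)
  row 0: subtract 3×row3 = (1, 0, 0, 0, 3)
  row 1: subtract 1×row3 = (0, 1, 0, 0, 5)

M[2][4] = 2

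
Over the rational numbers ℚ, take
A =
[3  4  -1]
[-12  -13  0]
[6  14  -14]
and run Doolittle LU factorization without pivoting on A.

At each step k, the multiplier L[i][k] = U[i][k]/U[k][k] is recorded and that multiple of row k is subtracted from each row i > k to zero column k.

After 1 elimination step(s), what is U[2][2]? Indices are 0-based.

U[2][2] = -12

[col 0] pivot 3
  R1 -= -4*R0 → (0, 3, -4)  (L[1][0] := -4)
  R2 -= 2*R0 → (0, 6, -12)  (L[2][0] := 2)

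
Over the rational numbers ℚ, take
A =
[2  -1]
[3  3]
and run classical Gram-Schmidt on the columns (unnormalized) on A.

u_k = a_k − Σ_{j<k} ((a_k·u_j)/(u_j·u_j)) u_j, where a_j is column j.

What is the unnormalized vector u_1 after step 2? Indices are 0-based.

Step 1: u_0 = a_0 = (2, 3).
Step 2: u_1 = a_1 − (7/13)·u_0 = (-27/13, 18/13).

u_1 = (-27/13, 18/13)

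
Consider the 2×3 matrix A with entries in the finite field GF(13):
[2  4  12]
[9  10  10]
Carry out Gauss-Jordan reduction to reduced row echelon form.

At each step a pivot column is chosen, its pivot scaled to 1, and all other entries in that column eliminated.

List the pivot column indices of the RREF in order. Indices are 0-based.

[1] R0 /= 2  ⇒  (1, 2, 6)
     R1 -= 9·R0  ⇒  (0, 5, 8)
[2] R1 /= 5  ⇒  (0, 1, 12)
     R0 -= 2·R1  ⇒  (1, 0, 8)

pivot columns: 0, 1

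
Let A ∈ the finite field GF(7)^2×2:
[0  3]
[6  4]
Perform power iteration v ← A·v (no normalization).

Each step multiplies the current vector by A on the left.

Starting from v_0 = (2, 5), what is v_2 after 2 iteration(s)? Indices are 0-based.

v_2 = (5, 1)

v_0 = (2, 5).
v_1 = A·v_0 = (1, 4).
v_2 = A·v_1 = (5, 1).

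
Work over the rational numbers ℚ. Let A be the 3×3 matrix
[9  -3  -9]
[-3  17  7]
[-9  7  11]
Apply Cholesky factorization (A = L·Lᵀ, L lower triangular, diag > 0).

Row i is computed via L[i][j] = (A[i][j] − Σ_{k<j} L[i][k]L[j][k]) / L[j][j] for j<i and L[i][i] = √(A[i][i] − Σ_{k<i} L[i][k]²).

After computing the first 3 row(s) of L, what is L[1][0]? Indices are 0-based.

Step 1: L[0][0] = √(9) = 3.
  L[1][0] = (-3) / L[0][0] = -1.
Step 2: L[1][1] = √(16) = 4.
  L[2][0] = (-9) / L[0][0] = -3.
  L[2][1] = (4) / L[1][1] = 1.
Step 3: L[2][2] = √(1) = 1.

L[1][0] = -1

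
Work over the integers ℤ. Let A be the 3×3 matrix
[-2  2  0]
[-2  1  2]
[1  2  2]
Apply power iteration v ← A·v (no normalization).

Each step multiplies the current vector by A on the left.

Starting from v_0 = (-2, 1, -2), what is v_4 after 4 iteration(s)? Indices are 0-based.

v_4 = (38, -59, -112)

v_0 = (-2, 1, -2).
v_1 = A·v_0 = (6, 1, -4).
v_2 = A·v_1 = (-10, -19, 0).
v_3 = A·v_2 = (-18, 1, -48).
v_4 = A·v_3 = (38, -59, -112).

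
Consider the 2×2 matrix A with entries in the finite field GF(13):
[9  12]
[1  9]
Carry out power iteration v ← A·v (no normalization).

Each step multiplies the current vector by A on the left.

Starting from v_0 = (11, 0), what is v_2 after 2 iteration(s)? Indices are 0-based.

v_0 = (11, 0).
v_1 = A·v_0 = (8, 11).
v_2 = A·v_1 = (9, 3).

v_2 = (9, 3)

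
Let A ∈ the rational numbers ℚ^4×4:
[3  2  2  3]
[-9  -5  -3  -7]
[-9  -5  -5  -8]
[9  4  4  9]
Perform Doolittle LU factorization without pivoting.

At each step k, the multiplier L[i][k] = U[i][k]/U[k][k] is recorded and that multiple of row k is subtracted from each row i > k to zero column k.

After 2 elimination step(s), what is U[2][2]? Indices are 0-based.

Step 1: pivot at (0,0) is 3.
  row1 ← row1 − (-3)·row0  ⇒  L[1][0]=-3, U row1=(0, 1, 3, 2)
  row2 ← row2 − (-3)·row0  ⇒  L[2][0]=-3, U row2=(0, 1, 1, 1)
  row3 ← row3 − (3)·row0  ⇒  L[3][0]=3, U row3=(0, -2, -2, 0)
Step 2: pivot at (1,1) is 1.
  row2 ← row2 − (1)·row1  ⇒  L[2][1]=1, U row2=(0, 0, -2, -1)
  row3 ← row3 − (-2)·row1  ⇒  L[3][1]=-2, U row3=(0, 0, 4, 4)

U[2][2] = -2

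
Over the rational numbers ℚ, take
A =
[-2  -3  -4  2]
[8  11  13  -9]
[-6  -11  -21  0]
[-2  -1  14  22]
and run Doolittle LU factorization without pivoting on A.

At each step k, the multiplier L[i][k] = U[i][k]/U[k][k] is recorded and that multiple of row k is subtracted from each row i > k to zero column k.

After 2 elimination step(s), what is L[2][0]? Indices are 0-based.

L[2][0] = 3

k=0: U[0][0]=-2
  eliminate (1,0): mult=-4, new row 1: (0, -1, -3, -1); set L[1][0]=-4
  eliminate (2,0): mult=3, new row 2: (0, -2, -9, -6); set L[2][0]=3
  eliminate (3,0): mult=1, new row 3: (0, 2, 18, 20); set L[3][0]=1
k=1: U[1][1]=-1
  eliminate (2,1): mult=2, new row 2: (0, 0, -3, -4); set L[2][1]=2
  eliminate (3,1): mult=-2, new row 3: (0, 0, 12, 18); set L[3][1]=-2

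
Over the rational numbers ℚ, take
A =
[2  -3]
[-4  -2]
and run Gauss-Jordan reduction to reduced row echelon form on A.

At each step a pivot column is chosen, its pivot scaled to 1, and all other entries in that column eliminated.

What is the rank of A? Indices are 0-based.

[1] R0 /= 2  ⇒  (1, -3/2)
     R1 -= -4·R0  ⇒  (0, -8)
[2] R1 /= -8  ⇒  (0, 1)
     R0 -= -3/2·R1  ⇒  (1, 0)

rank = 2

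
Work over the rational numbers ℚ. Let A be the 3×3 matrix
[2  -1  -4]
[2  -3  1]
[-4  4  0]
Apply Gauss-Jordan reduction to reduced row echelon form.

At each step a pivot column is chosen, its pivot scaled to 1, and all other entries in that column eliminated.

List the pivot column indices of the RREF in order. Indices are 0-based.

[1] R0 /= 2  ⇒  (1, -1/2, -2)
     R1 -= 2·R0  ⇒  (0, -2, 5)
     R2 -= -4·R0  ⇒  (0, 2, -8)
[2] R1 /= -2  ⇒  (0, 1, -5/2)
     R0 -= -1/2·R1  ⇒  (1, 0, -13/4)
     R2 -= 2·R1  ⇒  (0, 0, -3)
[3] R2 /= -3  ⇒  (0, 0, 1)
     R0 -= -13/4·R2  ⇒  (1, 0, 0)
     R1 -= -5/2·R2  ⇒  (0, 1, 0)

pivot columns: 0, 1, 2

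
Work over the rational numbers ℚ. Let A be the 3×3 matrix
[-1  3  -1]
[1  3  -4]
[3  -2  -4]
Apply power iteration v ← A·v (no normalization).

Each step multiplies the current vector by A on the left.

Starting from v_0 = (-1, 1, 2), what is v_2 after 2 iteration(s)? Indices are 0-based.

v_0 = (-1, 1, 2).
v_1 = A·v_0 = (2, -6, -13).
v_2 = A·v_1 = (-7, 36, 70).

v_2 = (-7, 36, 70)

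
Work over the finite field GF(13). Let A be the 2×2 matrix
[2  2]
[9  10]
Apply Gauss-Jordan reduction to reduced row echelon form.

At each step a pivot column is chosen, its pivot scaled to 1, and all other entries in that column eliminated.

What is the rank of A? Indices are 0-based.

pivot(0,0)=2: scale R0 → (1, 1)
  clear (1,0): R1 −= (9)R0 → (0, 1)
pivot(1,1)=1: scale R1 → (0, 1)
  clear (0,1): R0 −= (1)R1 → (1, 0)

rank = 2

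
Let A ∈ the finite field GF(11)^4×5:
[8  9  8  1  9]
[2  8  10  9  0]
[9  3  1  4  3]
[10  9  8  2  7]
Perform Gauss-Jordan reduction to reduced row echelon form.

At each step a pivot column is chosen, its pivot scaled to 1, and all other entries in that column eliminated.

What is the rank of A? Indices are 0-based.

step 1: normalize row 0 (÷8) = (1, 8, 1, 7, 8)
  row 1: subtract 2×row0 = (0, 3, 8, 6, 6)
  row 2: subtract 9×row0 = (0, 8, 3, 7, 8)
  row 3: subtract 10×row0 = (0, 6, 9, 9, 4)
step 2: normalize row 1 (÷3) = (0, 1, 10, 2, 2)
  row 0: subtract 8×row1 = (1, 0, 9, 2, 3)
  row 2: subtract 8×row1 = (0, 0, 0, 2, 3)
  row 3: subtract 6×row1 = (0, 0, 4, 8, 3)
step 3: exchange rows 2,3
step 3: normalize row 2 (÷4) = (0, 0, 1, 2, 9)
  row 0: subtract 9×row2 = (1, 0, 0, 6, 10)
  row 1: subtract 10×row2 = (0, 1, 0, 4, 0)
step 4: normalize row 3 (÷2) = (0, 0, 0, 1, 7)
  row 0: subtract 6×row3 = (1, 0, 0, 0, 1)
  row 1: subtract 4×row3 = (0, 1, 0, 0, 5)
  row 2: subtract 2×row3 = (0, 0, 1, 0, 6)

rank = 4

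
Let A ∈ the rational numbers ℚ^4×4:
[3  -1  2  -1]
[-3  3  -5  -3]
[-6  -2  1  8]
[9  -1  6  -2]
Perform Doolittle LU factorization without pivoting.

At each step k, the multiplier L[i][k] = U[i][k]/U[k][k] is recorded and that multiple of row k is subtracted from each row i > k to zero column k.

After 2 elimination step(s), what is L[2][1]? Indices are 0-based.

L[2][1] = -2

Step 1: pivot at (0,0) is 3.
  row1 ← row1 − (-1)·row0  ⇒  L[1][0]=-1, U row1=(0, 2, -3, -4)
  row2 ← row2 − (-2)·row0  ⇒  L[2][0]=-2, U row2=(0, -4, 5, 6)
  row3 ← row3 − (3)·row0  ⇒  L[3][0]=3, U row3=(0, 2, 0, 1)
Step 2: pivot at (1,1) is 2.
  row2 ← row2 − (-2)·row1  ⇒  L[2][1]=-2, U row2=(0, 0, -1, -2)
  row3 ← row3 − (1)·row1  ⇒  L[3][1]=1, U row3=(0, 0, 3, 5)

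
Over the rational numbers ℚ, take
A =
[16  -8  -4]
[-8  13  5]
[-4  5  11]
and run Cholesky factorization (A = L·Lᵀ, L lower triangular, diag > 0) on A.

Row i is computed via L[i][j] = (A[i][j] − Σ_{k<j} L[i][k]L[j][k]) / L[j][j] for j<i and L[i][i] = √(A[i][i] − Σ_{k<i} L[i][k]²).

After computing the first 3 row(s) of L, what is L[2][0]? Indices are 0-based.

Step 1: L[0][0] = √(16) = 4.
  L[1][0] = (-8) / L[0][0] = -2.
Step 2: L[1][1] = √(9) = 3.
  L[2][0] = (-4) / L[0][0] = -1.
  L[2][1] = (3) / L[1][1] = 1.
Step 3: L[2][2] = √(9) = 3.

L[2][0] = -1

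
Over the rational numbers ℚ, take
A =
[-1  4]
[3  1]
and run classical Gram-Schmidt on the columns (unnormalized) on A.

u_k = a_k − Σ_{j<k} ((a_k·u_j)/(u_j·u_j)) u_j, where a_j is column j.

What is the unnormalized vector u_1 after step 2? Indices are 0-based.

u_1 = (39/10, 13/10)

Step 1: u_0 = a_0 = (-1, 3).
Step 2: u_1 = a_1 − (-1/10)·u_0 = (39/10, 13/10).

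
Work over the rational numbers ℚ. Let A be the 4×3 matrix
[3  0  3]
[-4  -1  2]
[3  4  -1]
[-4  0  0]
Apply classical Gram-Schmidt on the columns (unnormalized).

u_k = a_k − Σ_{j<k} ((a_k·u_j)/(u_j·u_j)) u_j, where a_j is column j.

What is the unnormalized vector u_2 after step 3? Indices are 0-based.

Step 1: u_0 = a_0 = (3, -4, 3, -4).
Step 2: u_1 = a_1 − (8/25)·u_0 = (-24/25, 7/25, 76/25, 32/25).
Step 3: u_2 = a_2 − (-1/25)·u_0 − (-134/297)·u_1 = (266/99, 584/297, 146/297, 124/297).

u_2 = (266/99, 584/297, 146/297, 124/297)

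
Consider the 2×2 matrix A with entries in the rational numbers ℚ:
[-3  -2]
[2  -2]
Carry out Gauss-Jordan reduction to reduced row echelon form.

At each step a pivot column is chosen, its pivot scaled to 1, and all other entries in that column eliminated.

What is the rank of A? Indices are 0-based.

rank = 2

step 1: normalize row 0 (÷-3) = (1, 2/3)
  row 1: subtract 2×row0 = (0, -10/3)
step 2: normalize row 1 (÷-10/3) = (0, 1)
  row 0: subtract 2/3×row1 = (1, 0)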